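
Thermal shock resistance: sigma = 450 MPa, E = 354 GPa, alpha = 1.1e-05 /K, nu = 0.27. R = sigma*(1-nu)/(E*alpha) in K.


R = 450*(1-0.27)/(354*1000*1.1e-05) = 84 K

84


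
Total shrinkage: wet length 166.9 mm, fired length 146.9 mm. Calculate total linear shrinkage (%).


TS = (166.9 - 146.9) / 166.9 * 100 = 11.98%

11.98


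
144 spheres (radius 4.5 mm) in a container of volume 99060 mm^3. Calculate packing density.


V_sphere = 4/3*pi*4.5^3 = 381.7035 mm^3
Total V = 144*381.7035 = 54965.304 mm^3
PD = 54965.304 / 99060 = 0.555

0.555


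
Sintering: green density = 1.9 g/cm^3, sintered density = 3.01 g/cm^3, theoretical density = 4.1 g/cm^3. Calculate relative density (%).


Relative = 3.01 / 4.1 * 100 = 73.4%

73.4


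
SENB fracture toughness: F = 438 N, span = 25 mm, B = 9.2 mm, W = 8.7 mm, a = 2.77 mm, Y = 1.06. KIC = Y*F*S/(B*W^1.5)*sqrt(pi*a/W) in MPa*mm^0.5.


KIC = 1.06*438*25/(9.2*8.7^1.5)*sqrt(pi*2.77/8.7) = 49.17

49.17


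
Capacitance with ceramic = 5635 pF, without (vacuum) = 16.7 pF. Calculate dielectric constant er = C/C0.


er = 5635 / 16.7 = 337.43

337.43


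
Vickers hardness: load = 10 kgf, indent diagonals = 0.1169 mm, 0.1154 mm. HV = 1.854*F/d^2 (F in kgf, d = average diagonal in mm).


d_avg = (0.1169+0.1154)/2 = 0.11615 mm
HV = 1.854*10/0.11615^2 = 1374

1374


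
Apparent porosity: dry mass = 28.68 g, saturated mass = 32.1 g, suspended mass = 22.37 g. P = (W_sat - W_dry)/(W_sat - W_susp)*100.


P = (32.1 - 28.68) / (32.1 - 22.37) * 100 = 3.42 / 9.73 * 100 = 35.1%

35.1


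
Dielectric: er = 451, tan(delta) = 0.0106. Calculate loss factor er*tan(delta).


Loss = 451 * 0.0106 = 4.781

4.781


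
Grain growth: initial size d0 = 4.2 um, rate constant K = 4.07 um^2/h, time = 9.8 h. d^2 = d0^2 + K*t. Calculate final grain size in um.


d^2 = 4.2^2 + 4.07*9.8 = 57.526
d = sqrt(57.526) = 7.58 um

7.58


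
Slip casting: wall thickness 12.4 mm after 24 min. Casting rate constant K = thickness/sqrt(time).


K = 12.4 / sqrt(24) = 12.4 / 4.899 = 2.531 mm/min^0.5

2.531


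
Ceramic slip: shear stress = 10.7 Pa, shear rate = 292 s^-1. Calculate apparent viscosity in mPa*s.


eta = tau/gamma * 1000 = 10.7/292 * 1000 = 36.6 mPa*s

36.6


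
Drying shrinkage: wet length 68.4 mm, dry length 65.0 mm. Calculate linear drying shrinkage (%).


DS = (68.4 - 65.0) / 68.4 * 100 = 4.97%

4.97


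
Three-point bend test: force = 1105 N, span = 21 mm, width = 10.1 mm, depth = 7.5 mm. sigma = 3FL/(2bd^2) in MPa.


sigma = 3*1105*21/(2*10.1*7.5^2) = 61.3 MPa

61.3


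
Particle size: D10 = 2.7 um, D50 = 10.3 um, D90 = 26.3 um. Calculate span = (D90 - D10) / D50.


Span = (26.3 - 2.7) / 10.3 = 23.6 / 10.3 = 2.291

2.291


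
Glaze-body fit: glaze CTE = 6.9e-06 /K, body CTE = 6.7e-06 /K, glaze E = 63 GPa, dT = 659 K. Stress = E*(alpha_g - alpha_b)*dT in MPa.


Stress = 63*1000*(6.9e-06 - 6.7e-06)*659 = 8.3 MPa

8.3


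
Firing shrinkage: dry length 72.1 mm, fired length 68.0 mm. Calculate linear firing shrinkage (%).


FS = (72.1 - 68.0) / 72.1 * 100 = 5.69%

5.69


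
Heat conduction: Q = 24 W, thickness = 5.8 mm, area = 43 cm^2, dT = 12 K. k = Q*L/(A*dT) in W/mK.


k = 24*5.8/1000/(43/10000*12) = 2.7 W/mK

2.7


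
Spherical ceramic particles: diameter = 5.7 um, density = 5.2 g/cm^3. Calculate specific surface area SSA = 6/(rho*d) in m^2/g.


SSA = 6 / (5.2 * 5.7) = 0.202 m^2/g

0.202


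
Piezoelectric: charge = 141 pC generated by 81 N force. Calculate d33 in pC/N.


d33 = 141 / 81 = 1.7 pC/N

1.7


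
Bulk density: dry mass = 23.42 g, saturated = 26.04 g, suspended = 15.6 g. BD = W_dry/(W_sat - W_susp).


BD = 23.42 / (26.04 - 15.6) = 23.42 / 10.44 = 2.243 g/cm^3

2.243


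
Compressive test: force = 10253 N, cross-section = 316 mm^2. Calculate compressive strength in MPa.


CS = 10253 / 316 = 32.4 MPa

32.4


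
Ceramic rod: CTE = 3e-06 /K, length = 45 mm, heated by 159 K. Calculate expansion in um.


dL = 3e-06 * 45 * 159 * 1000 = 21.465 um

21.465


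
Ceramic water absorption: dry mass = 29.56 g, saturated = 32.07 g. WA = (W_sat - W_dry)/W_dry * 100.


WA = (32.07 - 29.56) / 29.56 * 100 = 8.49%

8.49


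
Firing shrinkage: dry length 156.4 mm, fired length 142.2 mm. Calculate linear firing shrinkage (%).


FS = (156.4 - 142.2) / 156.4 * 100 = 9.08%

9.08


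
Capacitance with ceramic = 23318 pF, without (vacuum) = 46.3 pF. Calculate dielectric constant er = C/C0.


er = 23318 / 46.3 = 503.63

503.63


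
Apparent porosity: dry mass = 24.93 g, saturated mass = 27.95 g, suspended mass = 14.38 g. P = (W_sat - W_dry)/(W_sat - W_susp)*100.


P = (27.95 - 24.93) / (27.95 - 14.38) * 100 = 3.02 / 13.57 * 100 = 22.3%

22.3


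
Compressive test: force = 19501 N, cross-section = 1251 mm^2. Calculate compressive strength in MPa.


CS = 19501 / 1251 = 15.6 MPa

15.6


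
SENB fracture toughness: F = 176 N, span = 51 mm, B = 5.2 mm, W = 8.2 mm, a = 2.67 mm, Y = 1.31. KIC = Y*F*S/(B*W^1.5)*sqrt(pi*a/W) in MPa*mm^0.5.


KIC = 1.31*176*51/(5.2*8.2^1.5)*sqrt(pi*2.67/8.2) = 97.4

97.4


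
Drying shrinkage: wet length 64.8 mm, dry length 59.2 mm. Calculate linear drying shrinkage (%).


DS = (64.8 - 59.2) / 64.8 * 100 = 8.64%

8.64


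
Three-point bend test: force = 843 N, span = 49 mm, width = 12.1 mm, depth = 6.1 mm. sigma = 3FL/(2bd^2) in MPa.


sigma = 3*843*49/(2*12.1*6.1^2) = 137.6 MPa

137.6


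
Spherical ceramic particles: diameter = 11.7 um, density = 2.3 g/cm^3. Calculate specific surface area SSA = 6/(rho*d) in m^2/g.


SSA = 6 / (2.3 * 11.7) = 0.223 m^2/g

0.223


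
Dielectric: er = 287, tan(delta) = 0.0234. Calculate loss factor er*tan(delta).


Loss = 287 * 0.0234 = 6.716

6.716


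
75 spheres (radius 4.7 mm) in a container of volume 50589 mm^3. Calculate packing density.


V_sphere = 4/3*pi*4.7^3 = 434.8928 mm^3
Total V = 75*434.8928 = 32616.96 mm^3
PD = 32616.96 / 50589 = 0.645

0.645


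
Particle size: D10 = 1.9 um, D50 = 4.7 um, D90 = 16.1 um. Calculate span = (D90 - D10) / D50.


Span = (16.1 - 1.9) / 4.7 = 14.2 / 4.7 = 3.021

3.021


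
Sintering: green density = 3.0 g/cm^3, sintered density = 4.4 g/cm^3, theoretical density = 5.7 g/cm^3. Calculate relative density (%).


Relative = 4.4 / 5.7 * 100 = 77.2%

77.2


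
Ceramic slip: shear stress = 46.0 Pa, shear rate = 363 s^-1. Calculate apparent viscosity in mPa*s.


eta = tau/gamma * 1000 = 46.0/363 * 1000 = 126.7 mPa*s

126.7


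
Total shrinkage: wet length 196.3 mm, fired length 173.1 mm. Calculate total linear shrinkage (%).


TS = (196.3 - 173.1) / 196.3 * 100 = 11.82%

11.82


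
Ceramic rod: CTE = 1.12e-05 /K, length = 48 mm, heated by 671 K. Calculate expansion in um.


dL = 1.12e-05 * 48 * 671 * 1000 = 360.73 um

360.73


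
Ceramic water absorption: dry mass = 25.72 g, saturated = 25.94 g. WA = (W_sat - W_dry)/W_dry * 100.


WA = (25.94 - 25.72) / 25.72 * 100 = 0.86%

0.86


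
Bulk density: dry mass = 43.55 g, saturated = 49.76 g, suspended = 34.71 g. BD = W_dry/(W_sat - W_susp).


BD = 43.55 / (49.76 - 34.71) = 43.55 / 15.05 = 2.894 g/cm^3

2.894


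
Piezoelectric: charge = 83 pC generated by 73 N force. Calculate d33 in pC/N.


d33 = 83 / 73 = 1.1 pC/N

1.1


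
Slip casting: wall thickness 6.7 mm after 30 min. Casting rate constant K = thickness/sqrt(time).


K = 6.7 / sqrt(30) = 6.7 / 5.4772 = 1.223 mm/min^0.5

1.223


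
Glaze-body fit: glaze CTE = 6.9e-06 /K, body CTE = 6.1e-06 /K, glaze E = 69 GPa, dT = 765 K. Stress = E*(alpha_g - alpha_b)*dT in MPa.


Stress = 69*1000*(6.9e-06 - 6.1e-06)*765 = 42.2 MPa

42.2


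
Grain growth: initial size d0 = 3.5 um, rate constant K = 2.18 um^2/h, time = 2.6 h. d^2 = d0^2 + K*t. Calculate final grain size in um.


d^2 = 3.5^2 + 2.18*2.6 = 17.918
d = sqrt(17.918) = 4.23 um

4.23


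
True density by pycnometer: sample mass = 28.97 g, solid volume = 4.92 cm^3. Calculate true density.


TD = 28.97 / 4.92 = 5.888 g/cm^3

5.888


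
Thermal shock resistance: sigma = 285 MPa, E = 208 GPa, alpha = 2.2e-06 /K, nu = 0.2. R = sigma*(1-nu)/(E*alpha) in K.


R = 285*(1-0.2)/(208*1000*2.2e-06) = 498 K

498


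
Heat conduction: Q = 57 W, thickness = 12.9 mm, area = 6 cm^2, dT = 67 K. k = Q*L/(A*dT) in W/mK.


k = 57*12.9/1000/(6/10000*67) = 18.29 W/mK

18.29


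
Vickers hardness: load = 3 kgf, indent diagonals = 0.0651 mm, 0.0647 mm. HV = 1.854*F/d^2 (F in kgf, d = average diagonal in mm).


d_avg = (0.0651+0.0647)/2 = 0.0649 mm
HV = 1.854*3/0.0649^2 = 1321

1321


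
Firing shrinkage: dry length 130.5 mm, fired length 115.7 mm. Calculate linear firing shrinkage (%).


FS = (130.5 - 115.7) / 130.5 * 100 = 11.34%

11.34


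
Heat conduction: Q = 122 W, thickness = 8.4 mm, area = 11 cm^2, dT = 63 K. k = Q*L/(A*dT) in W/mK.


k = 122*8.4/1000/(11/10000*63) = 14.79 W/mK

14.79


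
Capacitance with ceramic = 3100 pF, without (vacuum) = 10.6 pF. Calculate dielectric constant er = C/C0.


er = 3100 / 10.6 = 292.45

292.45


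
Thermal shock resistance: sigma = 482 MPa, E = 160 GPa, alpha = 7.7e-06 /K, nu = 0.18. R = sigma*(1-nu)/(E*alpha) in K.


R = 482*(1-0.18)/(160*1000*7.7e-06) = 321 K

321


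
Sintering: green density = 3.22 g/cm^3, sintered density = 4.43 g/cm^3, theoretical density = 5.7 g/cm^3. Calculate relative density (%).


Relative = 4.43 / 5.7 * 100 = 77.7%

77.7


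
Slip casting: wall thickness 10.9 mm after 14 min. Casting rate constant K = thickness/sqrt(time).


K = 10.9 / sqrt(14) = 10.9 / 3.7417 = 2.913 mm/min^0.5

2.913


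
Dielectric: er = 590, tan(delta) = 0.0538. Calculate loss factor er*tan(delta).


Loss = 590 * 0.0538 = 31.742

31.742


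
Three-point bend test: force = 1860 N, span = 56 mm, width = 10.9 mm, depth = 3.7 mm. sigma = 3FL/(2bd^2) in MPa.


sigma = 3*1860*56/(2*10.9*3.7^2) = 1047.0 MPa

1047.0


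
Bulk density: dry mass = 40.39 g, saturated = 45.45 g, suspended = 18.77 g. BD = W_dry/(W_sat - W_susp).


BD = 40.39 / (45.45 - 18.77) = 40.39 / 26.68 = 1.514 g/cm^3

1.514


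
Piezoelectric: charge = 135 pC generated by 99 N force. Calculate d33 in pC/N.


d33 = 135 / 99 = 1.4 pC/N

1.4


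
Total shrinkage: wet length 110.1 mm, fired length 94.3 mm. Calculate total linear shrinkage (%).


TS = (110.1 - 94.3) / 110.1 * 100 = 14.35%

14.35


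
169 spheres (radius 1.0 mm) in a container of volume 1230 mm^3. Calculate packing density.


V_sphere = 4/3*pi*1.0^3 = 4.1888 mm^3
Total V = 169*4.1888 = 707.9072 mm^3
PD = 707.9072 / 1230 = 0.576

0.576


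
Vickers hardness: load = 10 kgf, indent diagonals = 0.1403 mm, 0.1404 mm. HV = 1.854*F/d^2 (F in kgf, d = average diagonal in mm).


d_avg = (0.1403+0.1404)/2 = 0.14035 mm
HV = 1.854*10/0.14035^2 = 941

941


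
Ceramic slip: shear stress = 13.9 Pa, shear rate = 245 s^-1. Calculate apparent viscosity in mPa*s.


eta = tau/gamma * 1000 = 13.9/245 * 1000 = 56.7 mPa*s

56.7


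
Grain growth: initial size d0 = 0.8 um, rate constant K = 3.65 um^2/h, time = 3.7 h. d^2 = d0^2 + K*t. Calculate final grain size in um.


d^2 = 0.8^2 + 3.65*3.7 = 14.145
d = sqrt(14.145) = 3.76 um

3.76


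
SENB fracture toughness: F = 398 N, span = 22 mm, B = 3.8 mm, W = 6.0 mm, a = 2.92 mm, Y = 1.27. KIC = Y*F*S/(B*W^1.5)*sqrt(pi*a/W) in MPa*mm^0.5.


KIC = 1.27*398*22/(3.8*6.0^1.5)*sqrt(pi*2.92/6.0) = 246.2

246.2


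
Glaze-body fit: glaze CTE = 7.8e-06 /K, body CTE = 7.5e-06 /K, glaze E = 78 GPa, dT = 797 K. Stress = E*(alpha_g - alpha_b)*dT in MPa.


Stress = 78*1000*(7.8e-06 - 7.5e-06)*797 = 18.6 MPa

18.6


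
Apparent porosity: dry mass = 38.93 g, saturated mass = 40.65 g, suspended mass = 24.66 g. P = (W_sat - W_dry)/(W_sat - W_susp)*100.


P = (40.65 - 38.93) / (40.65 - 24.66) * 100 = 1.72 / 15.99 * 100 = 10.8%

10.8


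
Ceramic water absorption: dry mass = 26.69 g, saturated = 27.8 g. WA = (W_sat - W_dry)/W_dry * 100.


WA = (27.8 - 26.69) / 26.69 * 100 = 4.16%

4.16


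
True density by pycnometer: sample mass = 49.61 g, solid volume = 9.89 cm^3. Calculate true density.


TD = 49.61 / 9.89 = 5.016 g/cm^3

5.016


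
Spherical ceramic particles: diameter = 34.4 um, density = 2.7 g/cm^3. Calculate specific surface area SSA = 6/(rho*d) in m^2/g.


SSA = 6 / (2.7 * 34.4) = 0.065 m^2/g

0.065


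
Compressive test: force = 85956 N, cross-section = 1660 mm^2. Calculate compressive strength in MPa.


CS = 85956 / 1660 = 51.8 MPa

51.8


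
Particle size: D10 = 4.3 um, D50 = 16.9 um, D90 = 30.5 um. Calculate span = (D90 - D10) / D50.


Span = (30.5 - 4.3) / 16.9 = 26.2 / 16.9 = 1.55

1.55


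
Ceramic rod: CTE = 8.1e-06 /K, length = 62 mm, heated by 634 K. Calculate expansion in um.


dL = 8.1e-06 * 62 * 634 * 1000 = 318.395 um

318.395


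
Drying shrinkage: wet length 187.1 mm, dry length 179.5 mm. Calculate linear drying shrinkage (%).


DS = (187.1 - 179.5) / 187.1 * 100 = 4.06%

4.06


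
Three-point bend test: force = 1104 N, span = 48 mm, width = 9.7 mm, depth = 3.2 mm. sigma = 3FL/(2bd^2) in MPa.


sigma = 3*1104*48/(2*9.7*3.2^2) = 800.3 MPa

800.3


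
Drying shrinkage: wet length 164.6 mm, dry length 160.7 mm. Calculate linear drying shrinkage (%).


DS = (164.6 - 160.7) / 164.6 * 100 = 2.37%

2.37


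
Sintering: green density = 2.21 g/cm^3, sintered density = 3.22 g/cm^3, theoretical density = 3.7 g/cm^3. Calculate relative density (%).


Relative = 3.22 / 3.7 * 100 = 87.0%

87.0


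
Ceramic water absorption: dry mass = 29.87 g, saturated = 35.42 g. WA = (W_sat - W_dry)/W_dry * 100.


WA = (35.42 - 29.87) / 29.87 * 100 = 18.58%

18.58


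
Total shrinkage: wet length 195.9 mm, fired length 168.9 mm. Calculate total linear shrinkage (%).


TS = (195.9 - 168.9) / 195.9 * 100 = 13.78%

13.78


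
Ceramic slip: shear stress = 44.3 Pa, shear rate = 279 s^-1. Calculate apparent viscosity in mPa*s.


eta = tau/gamma * 1000 = 44.3/279 * 1000 = 158.8 mPa*s

158.8


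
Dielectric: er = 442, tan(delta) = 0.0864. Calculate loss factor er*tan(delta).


Loss = 442 * 0.0864 = 38.189

38.189


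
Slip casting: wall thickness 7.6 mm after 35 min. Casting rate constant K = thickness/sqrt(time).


K = 7.6 / sqrt(35) = 7.6 / 5.9161 = 1.285 mm/min^0.5

1.285


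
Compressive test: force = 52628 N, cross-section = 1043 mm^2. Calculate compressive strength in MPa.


CS = 52628 / 1043 = 50.5 MPa

50.5


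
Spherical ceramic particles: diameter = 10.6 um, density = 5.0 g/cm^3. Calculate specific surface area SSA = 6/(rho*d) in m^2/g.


SSA = 6 / (5.0 * 10.6) = 0.113 m^2/g

0.113


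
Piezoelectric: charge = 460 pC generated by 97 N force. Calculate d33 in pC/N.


d33 = 460 / 97 = 4.7 pC/N

4.7


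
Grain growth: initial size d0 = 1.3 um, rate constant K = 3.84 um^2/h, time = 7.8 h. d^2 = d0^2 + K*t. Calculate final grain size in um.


d^2 = 1.3^2 + 3.84*7.8 = 31.642
d = sqrt(31.642) = 5.63 um

5.63


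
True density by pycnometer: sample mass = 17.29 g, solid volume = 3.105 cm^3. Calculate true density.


TD = 17.29 / 3.105 = 5.568 g/cm^3

5.568


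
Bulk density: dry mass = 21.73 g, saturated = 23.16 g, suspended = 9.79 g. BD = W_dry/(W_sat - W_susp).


BD = 21.73 / (23.16 - 9.79) = 21.73 / 13.37 = 1.625 g/cm^3

1.625


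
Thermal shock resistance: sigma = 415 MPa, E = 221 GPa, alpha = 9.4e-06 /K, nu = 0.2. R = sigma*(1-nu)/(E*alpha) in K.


R = 415*(1-0.2)/(221*1000*9.4e-06) = 160 K

160


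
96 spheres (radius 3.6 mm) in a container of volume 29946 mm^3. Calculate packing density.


V_sphere = 4/3*pi*3.6^3 = 195.4322 mm^3
Total V = 96*195.4322 = 18761.4912 mm^3
PD = 18761.4912 / 29946 = 0.627

0.627


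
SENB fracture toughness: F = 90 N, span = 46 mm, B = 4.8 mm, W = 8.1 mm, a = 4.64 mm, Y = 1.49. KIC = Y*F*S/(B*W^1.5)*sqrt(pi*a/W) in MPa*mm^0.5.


KIC = 1.49*90*46/(4.8*8.1^1.5)*sqrt(pi*4.64/8.1) = 74.78

74.78


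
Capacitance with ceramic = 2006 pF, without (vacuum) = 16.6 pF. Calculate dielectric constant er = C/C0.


er = 2006 / 16.6 = 120.84

120.84


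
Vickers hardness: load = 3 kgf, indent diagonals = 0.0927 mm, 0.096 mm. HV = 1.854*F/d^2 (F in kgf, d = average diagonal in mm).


d_avg = (0.0927+0.096)/2 = 0.09435 mm
HV = 1.854*3/0.09435^2 = 625

625


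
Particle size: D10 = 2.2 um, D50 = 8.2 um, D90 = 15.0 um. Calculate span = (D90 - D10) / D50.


Span = (15.0 - 2.2) / 8.2 = 12.8 / 8.2 = 1.561

1.561


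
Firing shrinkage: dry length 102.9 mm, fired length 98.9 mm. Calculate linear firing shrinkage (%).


FS = (102.9 - 98.9) / 102.9 * 100 = 3.89%

3.89


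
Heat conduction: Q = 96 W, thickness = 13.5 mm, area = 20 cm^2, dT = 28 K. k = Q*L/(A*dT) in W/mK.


k = 96*13.5/1000/(20/10000*28) = 23.14 W/mK

23.14


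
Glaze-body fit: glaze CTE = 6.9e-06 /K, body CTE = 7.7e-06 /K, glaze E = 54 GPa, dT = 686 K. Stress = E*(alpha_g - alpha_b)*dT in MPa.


Stress = 54*1000*(6.9e-06 - 7.7e-06)*686 = -29.6 MPa

-29.6


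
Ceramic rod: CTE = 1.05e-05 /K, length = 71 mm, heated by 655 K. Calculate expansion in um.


dL = 1.05e-05 * 71 * 655 * 1000 = 488.303 um

488.303


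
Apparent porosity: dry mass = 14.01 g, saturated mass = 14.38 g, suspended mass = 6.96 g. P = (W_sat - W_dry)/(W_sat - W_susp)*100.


P = (14.38 - 14.01) / (14.38 - 6.96) * 100 = 0.37 / 7.42 * 100 = 5.0%

5.0


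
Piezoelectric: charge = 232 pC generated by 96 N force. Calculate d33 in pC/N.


d33 = 232 / 96 = 2.4 pC/N

2.4


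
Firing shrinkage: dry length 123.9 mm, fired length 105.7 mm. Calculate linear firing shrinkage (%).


FS = (123.9 - 105.7) / 123.9 * 100 = 14.69%

14.69


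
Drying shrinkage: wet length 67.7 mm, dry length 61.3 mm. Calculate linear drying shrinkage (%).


DS = (67.7 - 61.3) / 67.7 * 100 = 9.45%

9.45


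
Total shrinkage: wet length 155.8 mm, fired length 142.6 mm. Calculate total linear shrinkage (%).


TS = (155.8 - 142.6) / 155.8 * 100 = 8.47%

8.47


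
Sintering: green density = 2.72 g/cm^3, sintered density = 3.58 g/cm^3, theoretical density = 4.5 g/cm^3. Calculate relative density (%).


Relative = 3.58 / 4.5 * 100 = 79.6%

79.6


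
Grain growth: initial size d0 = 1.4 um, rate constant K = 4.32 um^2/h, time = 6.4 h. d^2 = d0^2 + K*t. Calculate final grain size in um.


d^2 = 1.4^2 + 4.32*6.4 = 29.608
d = sqrt(29.608) = 5.44 um

5.44


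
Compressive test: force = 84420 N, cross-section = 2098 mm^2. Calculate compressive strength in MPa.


CS = 84420 / 2098 = 40.2 MPa

40.2


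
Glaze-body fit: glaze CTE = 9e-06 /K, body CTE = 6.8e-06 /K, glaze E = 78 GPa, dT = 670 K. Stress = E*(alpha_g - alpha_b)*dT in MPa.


Stress = 78*1000*(9e-06 - 6.8e-06)*670 = 115.0 MPa

115.0


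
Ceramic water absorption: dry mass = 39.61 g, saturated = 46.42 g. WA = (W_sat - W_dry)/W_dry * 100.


WA = (46.42 - 39.61) / 39.61 * 100 = 17.19%

17.19


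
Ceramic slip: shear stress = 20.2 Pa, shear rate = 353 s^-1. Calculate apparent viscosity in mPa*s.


eta = tau/gamma * 1000 = 20.2/353 * 1000 = 57.2 mPa*s

57.2


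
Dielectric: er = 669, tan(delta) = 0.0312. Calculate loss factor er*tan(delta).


Loss = 669 * 0.0312 = 20.873

20.873


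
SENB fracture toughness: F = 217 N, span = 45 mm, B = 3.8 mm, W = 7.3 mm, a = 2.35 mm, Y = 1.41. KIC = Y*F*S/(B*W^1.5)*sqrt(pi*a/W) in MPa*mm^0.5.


KIC = 1.41*217*45/(3.8*7.3^1.5)*sqrt(pi*2.35/7.3) = 184.74

184.74


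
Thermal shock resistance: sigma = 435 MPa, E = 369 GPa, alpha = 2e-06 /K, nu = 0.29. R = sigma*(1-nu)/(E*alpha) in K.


R = 435*(1-0.29)/(369*1000*2e-06) = 418 K

418


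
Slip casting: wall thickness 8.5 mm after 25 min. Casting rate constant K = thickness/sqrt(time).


K = 8.5 / sqrt(25) = 8.5 / 5.0 = 1.7 mm/min^0.5

1.7


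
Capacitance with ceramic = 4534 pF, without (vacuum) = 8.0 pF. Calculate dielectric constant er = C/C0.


er = 4534 / 8.0 = 566.75

566.75


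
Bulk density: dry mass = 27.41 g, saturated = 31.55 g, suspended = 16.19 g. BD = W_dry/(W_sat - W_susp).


BD = 27.41 / (31.55 - 16.19) = 27.41 / 15.36 = 1.785 g/cm^3

1.785


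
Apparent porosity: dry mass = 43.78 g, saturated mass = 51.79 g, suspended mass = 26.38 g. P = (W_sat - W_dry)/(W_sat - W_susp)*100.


P = (51.79 - 43.78) / (51.79 - 26.38) * 100 = 8.01 / 25.41 * 100 = 31.5%

31.5


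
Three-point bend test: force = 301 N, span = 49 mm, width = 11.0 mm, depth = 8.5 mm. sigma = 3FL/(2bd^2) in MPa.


sigma = 3*301*49/(2*11.0*8.5^2) = 27.8 MPa

27.8


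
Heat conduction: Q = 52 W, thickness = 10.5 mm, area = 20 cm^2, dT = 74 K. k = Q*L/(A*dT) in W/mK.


k = 52*10.5/1000/(20/10000*74) = 3.69 W/mK

3.69


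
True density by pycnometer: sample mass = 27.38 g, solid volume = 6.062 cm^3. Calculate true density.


TD = 27.38 / 6.062 = 4.517 g/cm^3

4.517


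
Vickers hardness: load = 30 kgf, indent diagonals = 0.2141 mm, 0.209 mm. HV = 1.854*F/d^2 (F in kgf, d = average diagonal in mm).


d_avg = (0.2141+0.209)/2 = 0.21155 mm
HV = 1.854*30/0.21155^2 = 1243

1243


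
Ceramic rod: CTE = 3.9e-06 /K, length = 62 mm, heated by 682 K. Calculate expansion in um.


dL = 3.9e-06 * 62 * 682 * 1000 = 164.908 um

164.908


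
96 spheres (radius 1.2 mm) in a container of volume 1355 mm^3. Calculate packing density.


V_sphere = 4/3*pi*1.2^3 = 7.2382 mm^3
Total V = 96*7.2382 = 694.8672 mm^3
PD = 694.8672 / 1355 = 0.513

0.513


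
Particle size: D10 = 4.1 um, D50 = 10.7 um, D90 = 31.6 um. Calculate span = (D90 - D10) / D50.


Span = (31.6 - 4.1) / 10.7 = 27.5 / 10.7 = 2.57

2.57


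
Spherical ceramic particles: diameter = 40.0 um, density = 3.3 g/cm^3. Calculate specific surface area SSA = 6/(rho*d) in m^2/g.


SSA = 6 / (3.3 * 40.0) = 0.045 m^2/g

0.045


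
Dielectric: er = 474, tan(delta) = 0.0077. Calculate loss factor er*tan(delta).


Loss = 474 * 0.0077 = 3.65

3.65


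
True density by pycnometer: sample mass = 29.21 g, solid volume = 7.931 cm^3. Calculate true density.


TD = 29.21 / 7.931 = 3.683 g/cm^3

3.683


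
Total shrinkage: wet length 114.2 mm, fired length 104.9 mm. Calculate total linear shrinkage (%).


TS = (114.2 - 104.9) / 114.2 * 100 = 8.14%

8.14


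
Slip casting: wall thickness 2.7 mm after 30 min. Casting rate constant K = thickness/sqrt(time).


K = 2.7 / sqrt(30) = 2.7 / 5.4772 = 0.493 mm/min^0.5

0.493


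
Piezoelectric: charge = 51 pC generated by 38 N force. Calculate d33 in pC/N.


d33 = 51 / 38 = 1.3 pC/N

1.3


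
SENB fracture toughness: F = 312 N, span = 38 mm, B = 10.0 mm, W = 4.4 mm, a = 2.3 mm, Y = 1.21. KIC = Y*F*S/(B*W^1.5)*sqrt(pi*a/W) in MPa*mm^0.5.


KIC = 1.21*312*38/(10.0*4.4^1.5)*sqrt(pi*2.3/4.4) = 199.19

199.19


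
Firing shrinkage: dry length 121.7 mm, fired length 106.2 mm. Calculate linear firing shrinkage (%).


FS = (121.7 - 106.2) / 121.7 * 100 = 12.74%

12.74


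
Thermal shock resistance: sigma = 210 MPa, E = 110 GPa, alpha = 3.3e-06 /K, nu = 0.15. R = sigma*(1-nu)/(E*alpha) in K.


R = 210*(1-0.15)/(110*1000*3.3e-06) = 492 K

492


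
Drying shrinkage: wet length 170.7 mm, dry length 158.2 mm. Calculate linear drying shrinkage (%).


DS = (170.7 - 158.2) / 170.7 * 100 = 7.32%

7.32


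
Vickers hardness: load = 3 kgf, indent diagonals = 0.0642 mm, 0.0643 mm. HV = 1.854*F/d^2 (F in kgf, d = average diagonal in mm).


d_avg = (0.0642+0.0643)/2 = 0.06425 mm
HV = 1.854*3/0.06425^2 = 1347

1347


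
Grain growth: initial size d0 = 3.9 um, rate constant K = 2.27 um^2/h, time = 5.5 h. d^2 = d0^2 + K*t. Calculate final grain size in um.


d^2 = 3.9^2 + 2.27*5.5 = 27.695
d = sqrt(27.695) = 5.26 um

5.26


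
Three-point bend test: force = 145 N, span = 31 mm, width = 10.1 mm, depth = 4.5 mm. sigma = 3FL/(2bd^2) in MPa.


sigma = 3*145*31/(2*10.1*4.5^2) = 33.0 MPa

33.0


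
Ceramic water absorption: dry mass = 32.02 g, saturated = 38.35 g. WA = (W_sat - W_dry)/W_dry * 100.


WA = (38.35 - 32.02) / 32.02 * 100 = 19.77%

19.77


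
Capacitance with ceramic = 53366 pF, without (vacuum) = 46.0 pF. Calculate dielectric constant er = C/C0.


er = 53366 / 46.0 = 1160.13

1160.13


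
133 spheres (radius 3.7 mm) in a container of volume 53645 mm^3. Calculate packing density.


V_sphere = 4/3*pi*3.7^3 = 212.1748 mm^3
Total V = 133*212.1748 = 28219.2484 mm^3
PD = 28219.2484 / 53645 = 0.526

0.526


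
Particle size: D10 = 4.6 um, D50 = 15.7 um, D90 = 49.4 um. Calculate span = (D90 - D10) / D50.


Span = (49.4 - 4.6) / 15.7 = 44.8 / 15.7 = 2.854

2.854


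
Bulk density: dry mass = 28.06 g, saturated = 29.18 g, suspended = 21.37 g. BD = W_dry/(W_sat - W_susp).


BD = 28.06 / (29.18 - 21.37) = 28.06 / 7.81 = 3.593 g/cm^3

3.593


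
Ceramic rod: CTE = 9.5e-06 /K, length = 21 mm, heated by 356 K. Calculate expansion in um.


dL = 9.5e-06 * 21 * 356 * 1000 = 71.022 um

71.022


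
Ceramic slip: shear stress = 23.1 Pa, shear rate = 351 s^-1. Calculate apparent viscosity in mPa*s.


eta = tau/gamma * 1000 = 23.1/351 * 1000 = 65.8 mPa*s

65.8


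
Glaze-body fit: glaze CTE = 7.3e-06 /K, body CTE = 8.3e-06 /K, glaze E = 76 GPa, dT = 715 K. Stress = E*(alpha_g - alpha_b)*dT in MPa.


Stress = 76*1000*(7.3e-06 - 8.3e-06)*715 = -54.3 MPa

-54.3


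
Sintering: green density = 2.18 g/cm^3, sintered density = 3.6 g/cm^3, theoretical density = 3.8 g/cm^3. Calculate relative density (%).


Relative = 3.6 / 3.8 * 100 = 94.7%

94.7


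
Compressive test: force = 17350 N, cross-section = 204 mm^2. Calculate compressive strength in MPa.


CS = 17350 / 204 = 85.0 MPa

85.0


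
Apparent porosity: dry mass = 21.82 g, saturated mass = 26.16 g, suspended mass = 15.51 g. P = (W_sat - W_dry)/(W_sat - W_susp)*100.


P = (26.16 - 21.82) / (26.16 - 15.51) * 100 = 4.34 / 10.65 * 100 = 40.8%

40.8


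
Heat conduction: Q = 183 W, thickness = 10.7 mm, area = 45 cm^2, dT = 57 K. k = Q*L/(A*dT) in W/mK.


k = 183*10.7/1000/(45/10000*57) = 7.63 W/mK

7.63


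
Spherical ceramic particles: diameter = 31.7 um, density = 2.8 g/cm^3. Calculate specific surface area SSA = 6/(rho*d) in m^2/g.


SSA = 6 / (2.8 * 31.7) = 0.068 m^2/g

0.068


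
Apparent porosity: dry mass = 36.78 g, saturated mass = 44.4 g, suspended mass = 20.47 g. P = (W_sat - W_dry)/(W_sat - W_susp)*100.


P = (44.4 - 36.78) / (44.4 - 20.47) * 100 = 7.62 / 23.93 * 100 = 31.8%

31.8


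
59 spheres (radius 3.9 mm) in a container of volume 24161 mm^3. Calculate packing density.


V_sphere = 4/3*pi*3.9^3 = 248.4748 mm^3
Total V = 59*248.4748 = 14660.0132 mm^3
PD = 14660.0132 / 24161 = 0.607

0.607


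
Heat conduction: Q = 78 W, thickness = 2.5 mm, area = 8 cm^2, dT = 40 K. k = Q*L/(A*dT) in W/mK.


k = 78*2.5/1000/(8/10000*40) = 6.09 W/mK

6.09


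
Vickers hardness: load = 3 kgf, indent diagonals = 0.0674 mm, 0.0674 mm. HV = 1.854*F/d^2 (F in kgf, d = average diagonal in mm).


d_avg = (0.0674+0.0674)/2 = 0.0674 mm
HV = 1.854*3/0.0674^2 = 1224

1224


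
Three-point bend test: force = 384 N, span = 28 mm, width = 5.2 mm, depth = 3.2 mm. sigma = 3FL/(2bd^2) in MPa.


sigma = 3*384*28/(2*5.2*3.2^2) = 302.9 MPa

302.9


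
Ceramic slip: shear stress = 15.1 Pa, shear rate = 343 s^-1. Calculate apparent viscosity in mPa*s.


eta = tau/gamma * 1000 = 15.1/343 * 1000 = 44.0 mPa*s

44.0


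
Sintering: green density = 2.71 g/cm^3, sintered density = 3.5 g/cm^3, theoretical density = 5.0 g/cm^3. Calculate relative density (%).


Relative = 3.5 / 5.0 * 100 = 70.0%

70.0


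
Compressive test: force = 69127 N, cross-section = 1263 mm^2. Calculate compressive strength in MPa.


CS = 69127 / 1263 = 54.7 MPa

54.7


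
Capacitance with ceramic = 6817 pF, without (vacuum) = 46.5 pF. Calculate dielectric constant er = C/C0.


er = 6817 / 46.5 = 146.6

146.6


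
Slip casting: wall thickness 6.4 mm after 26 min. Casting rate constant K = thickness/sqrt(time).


K = 6.4 / sqrt(26) = 6.4 / 5.099 = 1.255 mm/min^0.5

1.255


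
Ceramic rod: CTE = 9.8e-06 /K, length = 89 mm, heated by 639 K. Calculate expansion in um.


dL = 9.8e-06 * 89 * 639 * 1000 = 557.336 um

557.336


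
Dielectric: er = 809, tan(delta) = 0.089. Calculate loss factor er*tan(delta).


Loss = 809 * 0.089 = 72.001

72.001


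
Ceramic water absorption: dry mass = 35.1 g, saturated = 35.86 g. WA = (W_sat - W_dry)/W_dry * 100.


WA = (35.86 - 35.1) / 35.1 * 100 = 2.17%

2.17


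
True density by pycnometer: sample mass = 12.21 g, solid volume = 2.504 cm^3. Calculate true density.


TD = 12.21 / 2.504 = 4.876 g/cm^3

4.876


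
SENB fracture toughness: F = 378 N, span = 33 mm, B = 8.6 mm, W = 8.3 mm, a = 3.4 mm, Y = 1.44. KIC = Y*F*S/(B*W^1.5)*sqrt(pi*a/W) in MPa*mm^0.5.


KIC = 1.44*378*33/(8.6*8.3^1.5)*sqrt(pi*3.4/8.3) = 99.09

99.09


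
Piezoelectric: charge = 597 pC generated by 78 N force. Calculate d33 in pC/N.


d33 = 597 / 78 = 7.7 pC/N

7.7


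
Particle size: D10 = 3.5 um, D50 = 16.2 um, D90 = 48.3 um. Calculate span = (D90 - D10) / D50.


Span = (48.3 - 3.5) / 16.2 = 44.8 / 16.2 = 2.765

2.765


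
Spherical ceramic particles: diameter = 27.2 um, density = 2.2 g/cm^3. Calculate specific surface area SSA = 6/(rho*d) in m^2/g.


SSA = 6 / (2.2 * 27.2) = 0.1 m^2/g

0.1


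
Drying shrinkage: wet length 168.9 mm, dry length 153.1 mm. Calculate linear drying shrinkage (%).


DS = (168.9 - 153.1) / 168.9 * 100 = 9.35%

9.35


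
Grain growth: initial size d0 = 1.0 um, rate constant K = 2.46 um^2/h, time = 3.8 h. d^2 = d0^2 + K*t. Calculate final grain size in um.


d^2 = 1.0^2 + 2.46*3.8 = 10.348
d = sqrt(10.348) = 3.22 um

3.22


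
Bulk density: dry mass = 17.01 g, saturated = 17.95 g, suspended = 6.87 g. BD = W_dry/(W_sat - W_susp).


BD = 17.01 / (17.95 - 6.87) = 17.01 / 11.08 = 1.535 g/cm^3

1.535


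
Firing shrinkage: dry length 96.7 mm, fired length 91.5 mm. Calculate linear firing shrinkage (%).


FS = (96.7 - 91.5) / 96.7 * 100 = 5.38%

5.38


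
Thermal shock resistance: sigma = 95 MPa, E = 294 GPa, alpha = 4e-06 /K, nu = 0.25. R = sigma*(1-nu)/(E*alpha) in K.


R = 95*(1-0.25)/(294*1000*4e-06) = 61 K

61


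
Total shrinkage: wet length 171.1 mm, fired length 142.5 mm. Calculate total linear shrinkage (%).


TS = (171.1 - 142.5) / 171.1 * 100 = 16.72%

16.72


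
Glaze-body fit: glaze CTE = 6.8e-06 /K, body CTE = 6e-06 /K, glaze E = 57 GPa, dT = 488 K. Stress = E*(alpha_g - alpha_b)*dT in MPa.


Stress = 57*1000*(6.8e-06 - 6e-06)*488 = 22.3 MPa

22.3


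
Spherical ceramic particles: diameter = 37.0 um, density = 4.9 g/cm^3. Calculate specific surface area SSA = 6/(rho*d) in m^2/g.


SSA = 6 / (4.9 * 37.0) = 0.033 m^2/g

0.033


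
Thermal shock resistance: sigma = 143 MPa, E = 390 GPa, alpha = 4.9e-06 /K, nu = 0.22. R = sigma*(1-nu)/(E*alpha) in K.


R = 143*(1-0.22)/(390*1000*4.9e-06) = 58 K

58


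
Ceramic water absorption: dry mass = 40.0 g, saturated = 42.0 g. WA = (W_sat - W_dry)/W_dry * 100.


WA = (42.0 - 40.0) / 40.0 * 100 = 5.0%

5.0


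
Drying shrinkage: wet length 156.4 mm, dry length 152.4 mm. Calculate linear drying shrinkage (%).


DS = (156.4 - 152.4) / 156.4 * 100 = 2.56%

2.56


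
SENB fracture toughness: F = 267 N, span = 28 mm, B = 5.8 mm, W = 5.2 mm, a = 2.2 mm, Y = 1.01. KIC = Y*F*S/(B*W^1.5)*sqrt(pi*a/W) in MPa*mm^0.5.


KIC = 1.01*267*28/(5.8*5.2^1.5)*sqrt(pi*2.2/5.2) = 126.57

126.57


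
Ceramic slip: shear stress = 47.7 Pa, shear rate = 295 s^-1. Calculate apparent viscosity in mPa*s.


eta = tau/gamma * 1000 = 47.7/295 * 1000 = 161.7 mPa*s

161.7


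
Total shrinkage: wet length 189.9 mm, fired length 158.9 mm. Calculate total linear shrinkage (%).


TS = (189.9 - 158.9) / 189.9 * 100 = 16.32%

16.32


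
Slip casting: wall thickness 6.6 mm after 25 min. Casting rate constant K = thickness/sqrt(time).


K = 6.6 / sqrt(25) = 6.6 / 5.0 = 1.32 mm/min^0.5

1.32


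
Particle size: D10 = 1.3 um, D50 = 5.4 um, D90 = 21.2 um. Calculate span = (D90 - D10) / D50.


Span = (21.2 - 1.3) / 5.4 = 19.9 / 5.4 = 3.685

3.685


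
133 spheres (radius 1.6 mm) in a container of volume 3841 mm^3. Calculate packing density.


V_sphere = 4/3*pi*1.6^3 = 17.1573 mm^3
Total V = 133*17.1573 = 2281.9209 mm^3
PD = 2281.9209 / 3841 = 0.594

0.594


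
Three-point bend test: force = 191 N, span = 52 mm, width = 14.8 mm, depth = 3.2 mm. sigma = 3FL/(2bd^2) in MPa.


sigma = 3*191*52/(2*14.8*3.2^2) = 98.3 MPa

98.3


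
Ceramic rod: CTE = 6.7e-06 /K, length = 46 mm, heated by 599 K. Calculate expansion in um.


dL = 6.7e-06 * 46 * 599 * 1000 = 184.612 um

184.612


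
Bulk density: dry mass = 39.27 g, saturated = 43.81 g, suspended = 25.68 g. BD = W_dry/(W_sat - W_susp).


BD = 39.27 / (43.81 - 25.68) = 39.27 / 18.13 = 2.166 g/cm^3

2.166


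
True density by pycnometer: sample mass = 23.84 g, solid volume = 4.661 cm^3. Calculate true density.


TD = 23.84 / 4.661 = 5.115 g/cm^3

5.115


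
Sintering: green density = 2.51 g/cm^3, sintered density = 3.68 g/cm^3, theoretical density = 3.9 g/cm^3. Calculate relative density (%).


Relative = 3.68 / 3.9 * 100 = 94.4%

94.4


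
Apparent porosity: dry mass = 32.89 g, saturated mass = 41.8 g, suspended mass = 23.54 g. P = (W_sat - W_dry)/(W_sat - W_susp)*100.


P = (41.8 - 32.89) / (41.8 - 23.54) * 100 = 8.91 / 18.26 * 100 = 48.8%

48.8


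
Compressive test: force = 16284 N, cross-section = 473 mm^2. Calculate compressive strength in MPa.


CS = 16284 / 473 = 34.4 MPa

34.4


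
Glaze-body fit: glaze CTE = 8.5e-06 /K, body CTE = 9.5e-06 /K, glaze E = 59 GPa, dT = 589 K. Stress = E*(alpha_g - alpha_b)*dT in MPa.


Stress = 59*1000*(8.5e-06 - 9.5e-06)*589 = -34.8 MPa

-34.8


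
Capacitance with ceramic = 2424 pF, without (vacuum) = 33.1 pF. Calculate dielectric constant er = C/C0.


er = 2424 / 33.1 = 73.23

73.23


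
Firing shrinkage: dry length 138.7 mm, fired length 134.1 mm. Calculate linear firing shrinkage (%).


FS = (138.7 - 134.1) / 138.7 * 100 = 3.32%

3.32


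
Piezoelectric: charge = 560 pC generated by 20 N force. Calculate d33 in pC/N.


d33 = 560 / 20 = 28.0 pC/N

28.0


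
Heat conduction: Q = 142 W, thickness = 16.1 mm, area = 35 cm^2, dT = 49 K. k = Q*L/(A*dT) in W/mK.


k = 142*16.1/1000/(35/10000*49) = 13.33 W/mK

13.33


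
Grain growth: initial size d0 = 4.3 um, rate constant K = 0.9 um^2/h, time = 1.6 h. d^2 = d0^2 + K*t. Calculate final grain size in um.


d^2 = 4.3^2 + 0.9*1.6 = 19.93
d = sqrt(19.93) = 4.46 um

4.46


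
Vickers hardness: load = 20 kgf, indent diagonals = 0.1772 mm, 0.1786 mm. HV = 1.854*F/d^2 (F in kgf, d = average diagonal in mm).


d_avg = (0.1772+0.1786)/2 = 0.1779 mm
HV = 1.854*20/0.1779^2 = 1172

1172


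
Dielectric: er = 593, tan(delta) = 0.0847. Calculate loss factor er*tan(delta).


Loss = 593 * 0.0847 = 50.227

50.227


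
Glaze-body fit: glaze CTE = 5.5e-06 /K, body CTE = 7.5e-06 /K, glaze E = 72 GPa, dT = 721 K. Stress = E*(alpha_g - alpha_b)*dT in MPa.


Stress = 72*1000*(5.5e-06 - 7.5e-06)*721 = -103.8 MPa

-103.8


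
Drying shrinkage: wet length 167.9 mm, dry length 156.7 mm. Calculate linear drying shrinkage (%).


DS = (167.9 - 156.7) / 167.9 * 100 = 6.67%

6.67


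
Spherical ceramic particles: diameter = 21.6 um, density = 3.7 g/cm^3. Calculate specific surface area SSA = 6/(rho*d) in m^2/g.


SSA = 6 / (3.7 * 21.6) = 0.075 m^2/g

0.075


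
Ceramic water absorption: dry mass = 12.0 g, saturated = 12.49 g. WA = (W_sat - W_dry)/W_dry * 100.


WA = (12.49 - 12.0) / 12.0 * 100 = 4.08%

4.08


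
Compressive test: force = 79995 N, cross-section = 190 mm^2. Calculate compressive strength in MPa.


CS = 79995 / 190 = 421.0 MPa

421.0


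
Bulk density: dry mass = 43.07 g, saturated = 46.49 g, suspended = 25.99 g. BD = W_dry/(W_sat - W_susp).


BD = 43.07 / (46.49 - 25.99) = 43.07 / 20.5 = 2.101 g/cm^3

2.101


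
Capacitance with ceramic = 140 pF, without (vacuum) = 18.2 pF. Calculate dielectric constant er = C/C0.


er = 140 / 18.2 = 7.69

7.69


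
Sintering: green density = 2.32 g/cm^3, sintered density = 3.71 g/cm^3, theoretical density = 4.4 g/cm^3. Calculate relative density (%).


Relative = 3.71 / 4.4 * 100 = 84.3%

84.3


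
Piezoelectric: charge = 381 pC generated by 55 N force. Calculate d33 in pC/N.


d33 = 381 / 55 = 6.9 pC/N

6.9


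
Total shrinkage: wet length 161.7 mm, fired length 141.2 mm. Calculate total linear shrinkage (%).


TS = (161.7 - 141.2) / 161.7 * 100 = 12.68%

12.68


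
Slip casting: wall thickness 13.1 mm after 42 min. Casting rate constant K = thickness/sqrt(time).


K = 13.1 / sqrt(42) = 13.1 / 6.4807 = 2.021 mm/min^0.5

2.021


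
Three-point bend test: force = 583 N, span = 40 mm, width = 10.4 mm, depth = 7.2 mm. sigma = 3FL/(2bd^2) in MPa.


sigma = 3*583*40/(2*10.4*7.2^2) = 64.9 MPa

64.9


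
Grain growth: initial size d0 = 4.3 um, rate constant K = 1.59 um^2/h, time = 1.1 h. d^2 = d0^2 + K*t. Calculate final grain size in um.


d^2 = 4.3^2 + 1.59*1.1 = 20.239
d = sqrt(20.239) = 4.5 um

4.5


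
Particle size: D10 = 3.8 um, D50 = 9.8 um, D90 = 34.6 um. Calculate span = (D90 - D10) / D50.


Span = (34.6 - 3.8) / 9.8 = 30.8 / 9.8 = 3.143

3.143


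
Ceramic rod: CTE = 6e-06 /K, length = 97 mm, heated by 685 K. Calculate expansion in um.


dL = 6e-06 * 97 * 685 * 1000 = 398.67 um

398.67


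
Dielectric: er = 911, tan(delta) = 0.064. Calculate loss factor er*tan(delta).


Loss = 911 * 0.064 = 58.304

58.304


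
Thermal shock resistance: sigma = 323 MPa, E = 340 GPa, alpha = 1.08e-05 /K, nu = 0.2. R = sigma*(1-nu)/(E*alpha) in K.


R = 323*(1-0.2)/(340*1000*1.08e-05) = 70 K

70


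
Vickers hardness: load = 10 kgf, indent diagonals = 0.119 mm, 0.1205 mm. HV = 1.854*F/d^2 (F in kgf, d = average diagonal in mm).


d_avg = (0.119+0.1205)/2 = 0.11975 mm
HV = 1.854*10/0.11975^2 = 1293

1293


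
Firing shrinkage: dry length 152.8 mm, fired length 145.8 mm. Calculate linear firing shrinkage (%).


FS = (152.8 - 145.8) / 152.8 * 100 = 4.58%

4.58


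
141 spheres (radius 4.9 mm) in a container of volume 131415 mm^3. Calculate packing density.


V_sphere = 4/3*pi*4.9^3 = 492.807 mm^3
Total V = 141*492.807 = 69485.787 mm^3
PD = 69485.787 / 131415 = 0.529

0.529


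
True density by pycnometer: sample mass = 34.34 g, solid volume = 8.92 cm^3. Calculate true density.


TD = 34.34 / 8.92 = 3.85 g/cm^3

3.85


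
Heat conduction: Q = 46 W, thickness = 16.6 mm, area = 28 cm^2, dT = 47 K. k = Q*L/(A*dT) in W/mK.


k = 46*16.6/1000/(28/10000*47) = 5.8 W/mK

5.8


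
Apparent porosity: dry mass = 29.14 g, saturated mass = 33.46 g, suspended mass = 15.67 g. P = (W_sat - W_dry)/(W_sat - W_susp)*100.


P = (33.46 - 29.14) / (33.46 - 15.67) * 100 = 4.32 / 17.79 * 100 = 24.3%

24.3


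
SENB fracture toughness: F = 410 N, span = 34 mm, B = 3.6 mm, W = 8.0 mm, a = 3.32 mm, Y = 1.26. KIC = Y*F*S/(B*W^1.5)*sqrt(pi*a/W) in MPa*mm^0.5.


KIC = 1.26*410*34/(3.6*8.0^1.5)*sqrt(pi*3.32/8.0) = 246.2

246.2


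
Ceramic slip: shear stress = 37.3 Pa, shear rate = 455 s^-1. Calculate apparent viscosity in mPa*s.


eta = tau/gamma * 1000 = 37.3/455 * 1000 = 82.0 mPa*s

82.0
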